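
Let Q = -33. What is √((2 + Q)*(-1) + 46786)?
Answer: √46817 ≈ 216.37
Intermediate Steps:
√((2 + Q)*(-1) + 46786) = √((2 - 33)*(-1) + 46786) = √(-31*(-1) + 46786) = √(31 + 46786) = √46817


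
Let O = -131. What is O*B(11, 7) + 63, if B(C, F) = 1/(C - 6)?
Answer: 184/5 ≈ 36.800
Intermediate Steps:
B(C, F) = 1/(-6 + C)
O*B(11, 7) + 63 = -131/(-6 + 11) + 63 = -131/5 + 63 = 184/5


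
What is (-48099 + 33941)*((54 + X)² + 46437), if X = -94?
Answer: -680107846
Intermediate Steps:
(-48099 + 33941)*((54 + X)² + 46437) = (-48099 + 33941)*((54 - 94)² + 46437) = -14158*((-40)² + 46437) = -14158*(1600 + 46437) = -14158*48037 = -680107846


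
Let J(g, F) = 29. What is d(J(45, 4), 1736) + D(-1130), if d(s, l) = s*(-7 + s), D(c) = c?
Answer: -492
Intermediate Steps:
d(J(45, 4), 1736) + D(-1130) = 29*(-7 + 29) - 1130 = 29*22 - 1130 = 638 - 1130 = -492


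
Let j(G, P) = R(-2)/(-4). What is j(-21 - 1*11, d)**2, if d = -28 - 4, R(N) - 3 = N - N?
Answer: 9/16 ≈ 0.56250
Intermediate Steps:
R(N) = 3 (R(N) = 3 + (N - N) = 3 + 0 = 3)
d = -32
j(G, P) = -3/4 (j(G, P) = 3/(-4) = 3*(-1/4) = -3/4)
j(-21 - 1*11, d)**2 = (-3/4)**2 = 9/16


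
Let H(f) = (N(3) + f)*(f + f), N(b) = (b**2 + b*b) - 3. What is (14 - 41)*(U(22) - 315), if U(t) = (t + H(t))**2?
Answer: -73498995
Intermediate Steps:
N(b) = -3 + 2*b**2 (N(b) = (b**2 + b**2) - 3 = 2*b**2 - 3 = -3 + 2*b**2)
H(f) = 2*f*(15 + f) (H(f) = ((-3 + 2*3**2) + f)*(f + f) = ((-3 + 2*9) + f)*(2*f) = ((-3 + 18) + f)*(2*f) = (15 + f)*(2*f) = 2*f*(15 + f))
U(t) = (t + 2*t*(15 + t))**2
(14 - 41)*(U(22) - 315) = (14 - 41)*(22**2*(31 + 2*22)**2 - 315) = -27*(484*(31 + 44)**2 - 315) = -27*(484*75**2 - 315) = -27*(484*5625 - 315) = -27*(2722500 - 315) = -27*2722185 = -73498995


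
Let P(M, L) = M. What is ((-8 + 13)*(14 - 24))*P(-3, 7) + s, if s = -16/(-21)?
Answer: 3166/21 ≈ 150.76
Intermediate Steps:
s = 16/21 (s = -16*(-1/21) = 16/21 ≈ 0.76190)
((-8 + 13)*(14 - 24))*P(-3, 7) + s = ((-8 + 13)*(14 - 24))*(-3) + 16/21 = (5*(-10))*(-3) + 16/21 = -50*(-3) + 16/21 = 150 + 16/21 = 3166/21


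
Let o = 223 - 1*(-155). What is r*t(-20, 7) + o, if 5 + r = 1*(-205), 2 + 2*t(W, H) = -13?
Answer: 1953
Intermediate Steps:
t(W, H) = -15/2 (t(W, H) = -1 + (½)*(-13) = -1 - 13/2 = -15/2)
r = -210 (r = -5 + 1*(-205) = -5 - 205 = -210)
o = 378 (o = 223 + 155 = 378)
r*t(-20, 7) + o = -210*(-15/2) + 378 = 1575 + 378 = 1953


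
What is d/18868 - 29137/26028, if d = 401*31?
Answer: -14137678/30693519 ≈ -0.46061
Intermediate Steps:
d = 12431
d/18868 - 29137/26028 = 12431/18868 - 29137/26028 = -14137678/30693519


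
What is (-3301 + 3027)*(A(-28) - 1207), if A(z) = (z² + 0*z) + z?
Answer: 123574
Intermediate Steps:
A(z) = z + z² (A(z) = (z² + 0) + z = z² + z = z + z²)
(-3301 + 3027)*(A(-28) - 1207) = (-3301 + 3027)*(-28*(1 - 28) - 1207) = -274*(-28*(-27) - 1207) = -274*(756 - 1207) = -274*(-451) = 123574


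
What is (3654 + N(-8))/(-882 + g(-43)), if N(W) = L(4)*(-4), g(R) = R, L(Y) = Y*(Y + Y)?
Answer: -3526/925 ≈ -3.8119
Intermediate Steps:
L(Y) = 2*Y**2 (L(Y) = Y*(2*Y) = 2*Y**2)
N(W) = -128 (N(W) = (2*4**2)*(-4) = (2*16)*(-4) = 32*(-4) = -128)
(3654 + N(-8))/(-882 + g(-43)) = (3654 - 128)/(-882 - 43) = 3526/(-925) = 3526*(-1/925) = -3526/925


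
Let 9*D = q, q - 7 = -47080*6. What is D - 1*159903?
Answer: -1721600/9 ≈ -1.9129e+5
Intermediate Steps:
q = -282473 (q = 7 - 47080*6 = 7 - 1177*240 = 7 - 282480 = -282473)
D = -282473/9 (D = (⅑)*(-282473) = -282473/9 ≈ -31386.)
D - 1*159903 = -282473/9 - 1*159903 = -282473/9 - 159903 = -1721600/9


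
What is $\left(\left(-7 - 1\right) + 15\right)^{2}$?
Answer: $49$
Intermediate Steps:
$\left(\left(-7 - 1\right) + 15\right)^{2} = \left(-8 + 15\right)^{2} = 7^{2} = 49$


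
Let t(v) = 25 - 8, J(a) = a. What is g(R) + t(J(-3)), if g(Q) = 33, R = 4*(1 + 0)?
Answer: 50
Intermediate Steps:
t(v) = 17
R = 4 (R = 4*1 = 4)
g(R) + t(J(-3)) = 33 + 17 = 50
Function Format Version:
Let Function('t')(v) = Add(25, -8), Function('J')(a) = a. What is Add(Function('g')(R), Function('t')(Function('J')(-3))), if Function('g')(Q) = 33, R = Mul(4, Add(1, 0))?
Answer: 50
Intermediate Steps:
Function('t')(v) = 17
R = 4 (R = Mul(4, 1) = 4)
Add(Function('g')(R), Function('t')(Function('J')(-3))) = Add(33, 17) = 50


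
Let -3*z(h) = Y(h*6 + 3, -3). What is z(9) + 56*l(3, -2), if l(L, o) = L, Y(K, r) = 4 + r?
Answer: 503/3 ≈ 167.67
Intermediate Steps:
z(h) = -⅓ (z(h) = -(4 - 3)/3 = -⅓*1 = -⅓)
z(9) + 56*l(3, -2) = -⅓ + 56*3 = -⅓ + 168 = 503/3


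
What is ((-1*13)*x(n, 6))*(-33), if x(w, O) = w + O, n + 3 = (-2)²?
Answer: 3003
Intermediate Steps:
n = 1 (n = -3 + (-2)² = -3 + 4 = 1)
x(w, O) = O + w
((-1*13)*x(n, 6))*(-33) = ((-1*13)*(6 + 1))*(-33) = -13*7*(-33) = -91*(-33) = 3003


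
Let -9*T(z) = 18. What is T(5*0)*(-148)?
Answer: 296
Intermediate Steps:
T(z) = -2 (T(z) = -⅑*18 = -2)
T(5*0)*(-148) = -2*(-148) = 296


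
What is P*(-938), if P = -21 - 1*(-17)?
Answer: 3752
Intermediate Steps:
P = -4 (P = -21 + 17 = -4)
P*(-938) = -4*(-938) = 3752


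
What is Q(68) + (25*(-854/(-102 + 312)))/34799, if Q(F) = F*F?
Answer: 482731423/104397 ≈ 4624.0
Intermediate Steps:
Q(F) = F²
Q(68) + (25*(-854/(-102 + 312)))/34799 = 68² + (25*(-854/(-102 + 312)))/34799 = 4624 + (25*(-854/210))*(1/34799) = 4624 + (25*(-854*1/210))*(1/34799) = 4624 + (25*(-61/15))*(1/34799) = 4624 - 305/3*1/34799 = 4624 - 305/104397 = 482731423/104397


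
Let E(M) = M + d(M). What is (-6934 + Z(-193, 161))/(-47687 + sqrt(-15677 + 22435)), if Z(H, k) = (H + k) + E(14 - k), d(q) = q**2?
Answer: -691270752/2274043211 - 14496*sqrt(6758)/2274043211 ≈ -0.30451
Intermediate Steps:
E(M) = M + M**2
Z(H, k) = H + k + (14 - k)*(15 - k) (Z(H, k) = (H + k) + (14 - k)*(1 + (14 - k)) = (H + k) + (14 - k)*(15 - k) = H + k + (14 - k)*(15 - k))
(-6934 + Z(-193, 161))/(-47687 + sqrt(-15677 + 22435)) = (-6934 + (14 - 193 + (-14 + 161)**2))/(-47687 + sqrt(-15677 + 22435)) = (-6934 + (14 - 193 + 147**2))/(-47687 + sqrt(6758)) = (-6934 + (14 - 193 + 21609))/(-47687 + sqrt(6758)) = (-6934 + 21430)/(-47687 + sqrt(6758)) = 14496/(-47687 + sqrt(6758))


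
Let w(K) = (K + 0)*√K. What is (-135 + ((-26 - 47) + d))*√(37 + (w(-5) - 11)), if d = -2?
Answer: -210*√(26 - 5*I*√5) ≈ -1094.2 + 225.29*I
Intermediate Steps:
w(K) = K^(3/2) (w(K) = K*√K = K^(3/2))
(-135 + ((-26 - 47) + d))*√(37 + (w(-5) - 11)) = (-135 + ((-26 - 47) - 2))*√(37 + ((-5)^(3/2) - 11)) = (-135 + (-73 - 2))*√(37 + (-5*I*√5 - 11)) = (-135 - 75)*√(37 + (-11 - 5*I*√5)) = -210*√(26 - 5*I*√5)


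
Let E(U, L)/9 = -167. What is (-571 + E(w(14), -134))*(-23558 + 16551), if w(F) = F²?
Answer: 14532518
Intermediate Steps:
E(U, L) = -1503 (E(U, L) = 9*(-167) = -1503)
(-571 + E(w(14), -134))*(-23558 + 16551) = (-571 - 1503)*(-23558 + 16551) = -2074*(-7007) = 14532518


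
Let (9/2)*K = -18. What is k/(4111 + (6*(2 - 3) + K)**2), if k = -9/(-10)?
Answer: 9/42110 ≈ 0.00021373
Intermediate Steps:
K = -4 (K = (2/9)*(-18) = -4)
k = 9/10 (k = -9*(-1/10) = 9/10 ≈ 0.90000)
k/(4111 + (6*(2 - 3) + K)**2) = (9/10)/(4111 + (6*(2 - 3) - 4)**2) = (9/10)/(4111 + (6*(-1) - 4)**2) = (9/10)/(4111 + (-6 - 4)**2) = (9/10)/(4111 + (-10)**2) = (9/10)/(4111 + 100) = (9/10)/4211 = (1/4211)*(9/10) = 9/42110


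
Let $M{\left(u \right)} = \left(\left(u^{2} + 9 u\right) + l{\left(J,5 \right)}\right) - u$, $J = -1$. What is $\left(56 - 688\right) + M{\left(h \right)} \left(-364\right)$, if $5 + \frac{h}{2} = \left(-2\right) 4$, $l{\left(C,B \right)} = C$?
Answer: $-170620$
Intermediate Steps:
$h = -26$ ($h = -10 + 2 \left(\left(-2\right) 4\right) = -10 + 2 \left(-8\right) = -10 - 16 = -26$)
$M{\left(u \right)} = -1 + u^{2} + 8 u$ ($M{\left(u \right)} = \left(\left(u^{2} + 9 u\right) - 1\right) - u = \left(-1 + u^{2} + 9 u\right) - u = -1 + u^{2} + 8 u$)
$\left(56 - 688\right) + M{\left(h \right)} \left(-364\right) = \left(56 - 688\right) + \left(-1 + \left(-26\right)^{2} + 8 \left(-26\right)\right) \left(-364\right) = -632 + \left(-1 + 676 - 208\right) \left(-364\right) = -632 + 467 \left(-364\right) = -632 - 169988 = -170620$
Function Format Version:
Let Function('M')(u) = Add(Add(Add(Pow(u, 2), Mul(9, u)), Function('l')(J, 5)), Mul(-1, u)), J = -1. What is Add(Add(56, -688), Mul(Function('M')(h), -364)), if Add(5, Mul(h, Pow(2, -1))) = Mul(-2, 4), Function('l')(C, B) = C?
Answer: -170620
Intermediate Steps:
h = -26 (h = Add(-10, Mul(2, Mul(-2, 4))) = Add(-10, Mul(2, -8)) = Add(-10, -16) = -26)
Function('M')(u) = Add(-1, Pow(u, 2), Mul(8, u)) (Function('M')(u) = Add(Add(Add(Pow(u, 2), Mul(9, u)), -1), Mul(-1, u)) = Add(Add(-1, Pow(u, 2), Mul(9, u)), Mul(-1, u)) = Add(-1, Pow(u, 2), Mul(8, u)))
Add(Add(56, -688), Mul(Function('M')(h), -364)) = Add(Add(56, -688), Mul(Add(-1, Pow(-26, 2), Mul(8, -26)), -364)) = Add(-632, Mul(Add(-1, 676, -208), -364)) = Add(-632, Mul(467, -364)) = Add(-632, -169988) = -170620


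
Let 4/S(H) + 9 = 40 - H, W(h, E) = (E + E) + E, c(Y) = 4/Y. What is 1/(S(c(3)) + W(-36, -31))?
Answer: -89/8265 ≈ -0.010768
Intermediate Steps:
W(h, E) = 3*E (W(h, E) = 2*E + E = 3*E)
S(H) = 4/(31 - H) (S(H) = 4/(-9 + (40 - H)) = 4/(31 - H))
1/(S(c(3)) + W(-36, -31)) = 1/(-4/(-31 + 4/3) + 3*(-31)) = 1/(-4/(-31 + 4*(1/3)) - 93) = 1/(-4/(-31 + 4/3) - 93) = 1/(-4/(-89/3) - 93) = 1/(-4*(-3/89) - 93) = 1/(12/89 - 93) = 1/(-8265/89) = -89/8265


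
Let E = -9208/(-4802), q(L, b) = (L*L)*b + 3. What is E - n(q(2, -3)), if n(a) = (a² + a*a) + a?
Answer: -362749/2401 ≈ -151.08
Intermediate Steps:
q(L, b) = 3 + b*L² (q(L, b) = L²*b + 3 = b*L² + 3 = 3 + b*L²)
n(a) = a + 2*a² (n(a) = (a² + a²) + a = 2*a² + a = a + 2*a²)
E = 4604/2401 (E = -9208*(-1/4802) = 4604/2401 ≈ 1.9175)
E - n(q(2, -3)) = 4604/2401 - (3 - 3*2²)*(1 + 2*(3 - 3*2²)) = 4604/2401 - (3 - 3*4)*(1 + 2*(3 - 3*4)) = 4604/2401 - (3 - 12)*(1 + 2*(3 - 12)) = 4604/2401 - (-9)*(1 + 2*(-9)) = 4604/2401 - (-9)*(1 - 18) = 4604/2401 - (-9)*(-17) = 4604/2401 - 1*153 = 4604/2401 - 153 = -362749/2401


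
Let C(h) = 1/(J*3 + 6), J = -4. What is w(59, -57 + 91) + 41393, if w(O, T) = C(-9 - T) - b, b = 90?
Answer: 247817/6 ≈ 41303.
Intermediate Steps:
C(h) = -1/6 (C(h) = 1/(-4*3 + 6) = 1/(-12 + 6) = 1/(-6) = -1/6)
w(O, T) = -541/6 (w(O, T) = -1/6 - 1*90 = -1/6 - 90 = -541/6)
w(59, -57 + 91) + 41393 = -541/6 + 41393 = 247817/6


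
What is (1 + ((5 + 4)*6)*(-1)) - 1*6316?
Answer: -6369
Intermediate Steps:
(1 + ((5 + 4)*6)*(-1)) - 1*6316 = (1 + (9*6)*(-1)) - 6316 = (1 + 54*(-1)) - 6316 = (1 - 54) - 6316 = -53 - 6316 = -6369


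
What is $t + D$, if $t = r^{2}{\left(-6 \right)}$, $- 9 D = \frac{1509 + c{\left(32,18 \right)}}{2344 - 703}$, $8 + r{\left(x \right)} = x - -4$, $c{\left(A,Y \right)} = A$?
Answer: $\frac{1475359}{14769} \approx 99.896$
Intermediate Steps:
$r{\left(x \right)} = -4 + x$ ($r{\left(x \right)} = -8 + \left(x - -4\right) = -8 + \left(x + 4\right) = -8 + \left(4 + x\right) = -4 + x$)
$D = - \frac{1541}{14769}$ ($D = - \frac{\left(1509 + 32\right) \frac{1}{2344 - 703}}{9} = - \frac{1541 \cdot \frac{1}{1641}}{9} = \left(- \frac{1}{9}\right) \frac{1541}{1641} = - \frac{1541}{14769} \approx -0.10434$)
$t = 100$ ($t = \left(-4 - 6\right)^{2} = \left(-10\right)^{2} = 100$)
$t + D = 100 - \frac{1541}{14769} = \frac{1475359}{14769}$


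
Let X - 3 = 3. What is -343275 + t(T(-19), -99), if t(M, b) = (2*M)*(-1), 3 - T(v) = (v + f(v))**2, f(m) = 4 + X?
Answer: -343119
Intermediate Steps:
X = 6 (X = 3 + 3 = 6)
f(m) = 10 (f(m) = 4 + 6 = 10)
T(v) = 3 - (10 + v)**2 (T(v) = 3 - (v + 10)**2 = 3 - (10 + v)**2)
t(M, b) = -2*M
-343275 + t(T(-19), -99) = -343275 - 2*(3 - (10 - 19)**2) = -343275 - 2*(3 - 1*(-9)**2) = -343275 - 2*(3 - 1*81) = -343275 - 2*(3 - 81) = -343275 - 2*(-78) = -343275 + 156 = -343119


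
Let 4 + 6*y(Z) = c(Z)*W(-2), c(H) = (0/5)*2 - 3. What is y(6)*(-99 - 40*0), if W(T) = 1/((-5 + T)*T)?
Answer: 1947/28 ≈ 69.536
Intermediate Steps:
W(T) = 1/(T*(-5 + T))
c(H) = -3 (c(H) = (0*(⅕))*2 - 3 = 0*2 - 3 = 0 - 3 = -3)
y(Z) = -59/84 (y(Z) = -⅔ + (-3/((-2)*(-5 - 2)))/6 = -⅔ + (-(-3)/(2*(-7)))/6 = -⅔ + (-(-3)*(-1)/(2*7))/6 = -⅔ + (-3*1/14)/6 = -⅔ + (⅙)*(-3/14) = -⅔ - 1/28 = -59/84)
y(6)*(-99 - 40*0) = -59*(-99 - 40*0)/84 = -59*(-99 + 0)/84 = -59/84*(-99) = 1947/28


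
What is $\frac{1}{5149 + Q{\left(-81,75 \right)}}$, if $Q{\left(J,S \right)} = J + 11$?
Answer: $\frac{1}{5079} \approx 0.00019689$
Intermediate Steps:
$Q{\left(J,S \right)} = 11 + J$
$\frac{1}{5149 + Q{\left(-81,75 \right)}} = \frac{1}{5149 + \left(11 - 81\right)} = \frac{1}{5149 - 70} = \frac{1}{5079}$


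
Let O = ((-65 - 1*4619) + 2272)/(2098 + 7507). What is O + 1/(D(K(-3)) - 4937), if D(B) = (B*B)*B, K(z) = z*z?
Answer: -10159301/40417840 ≈ -0.25136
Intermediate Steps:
K(z) = z**2
O = -2412/9605 (O = ((-65 - 4619) + 2272)/9605 = (-4684 + 2272)*(1/9605) = -2412*1/9605 = -2412/9605 ≈ -0.25112)
D(B) = B**3 (D(B) = B**2*B = B**3)
O + 1/(D(K(-3)) - 4937) = -2412/9605 + 1/(((-3)**2)**3 - 4937) = -2412/9605 + 1/(9**3 - 4937) = -2412/9605 + 1/(729 - 4937) = -2412/9605 + 1/(-4208) = -2412/9605 - 1/4208 = -10159301/40417840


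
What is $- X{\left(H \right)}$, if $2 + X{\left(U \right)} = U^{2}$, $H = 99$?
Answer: $-9799$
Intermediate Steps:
$X{\left(U \right)} = -2 + U^{2}$
$- X{\left(H \right)} = - (-2 + 99^{2}) = - (-2 + 9801) = \left(-1\right) 9799 = -9799$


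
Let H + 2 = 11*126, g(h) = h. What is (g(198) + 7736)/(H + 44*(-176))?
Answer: -3967/3180 ≈ -1.2475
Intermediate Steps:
H = 1384 (H = -2 + 11*126 = -2 + 1386 = 1384)
(g(198) + 7736)/(H + 44*(-176)) = (198 + 7736)/(1384 + 44*(-176)) = 7934/(1384 - 7744) = 7934/(-6360) = 7934*(-1/6360) = -3967/3180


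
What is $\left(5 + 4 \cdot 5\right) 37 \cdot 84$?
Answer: $77700$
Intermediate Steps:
$\left(5 + 4 \cdot 5\right) 37 \cdot 84 = \left(5 + 20\right) 37 \cdot 84 = 25 \cdot 37 \cdot 84 = 925 \cdot 84 = 77700$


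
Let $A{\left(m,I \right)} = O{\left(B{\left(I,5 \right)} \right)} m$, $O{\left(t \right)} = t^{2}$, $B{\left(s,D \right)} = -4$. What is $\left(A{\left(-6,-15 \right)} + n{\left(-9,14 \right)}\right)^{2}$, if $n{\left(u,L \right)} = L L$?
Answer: $10000$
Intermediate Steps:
$A{\left(m,I \right)} = 16 m$ ($A{\left(m,I \right)} = \left(-4\right)^{2} m = 16 m$)
$n{\left(u,L \right)} = L^{2}$
$\left(A{\left(-6,-15 \right)} + n{\left(-9,14 \right)}\right)^{2} = \left(16 \left(-6\right) + 14^{2}\right)^{2} = \left(-96 + 196\right)^{2} = 100^{2} = 10000$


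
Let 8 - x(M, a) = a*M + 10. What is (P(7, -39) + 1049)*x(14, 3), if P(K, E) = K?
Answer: -46464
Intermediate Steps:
x(M, a) = -2 - M*a (x(M, a) = 8 - (a*M + 10) = 8 - (M*a + 10) = 8 - (10 + M*a) = 8 + (-10 - M*a) = -2 - M*a)
(P(7, -39) + 1049)*x(14, 3) = (7 + 1049)*(-2 - 1*14*3) = 1056*(-2 - 42) = 1056*(-44) = -46464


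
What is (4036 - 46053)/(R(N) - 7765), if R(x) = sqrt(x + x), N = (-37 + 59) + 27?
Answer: 326262005/60295127 + 294119*sqrt(2)/60295127 ≈ 5.4180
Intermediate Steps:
N = 49 (N = 22 + 27 = 49)
R(x) = sqrt(2)*sqrt(x) (R(x) = sqrt(2*x) = sqrt(2)*sqrt(x))
(4036 - 46053)/(R(N) - 7765) = (4036 - 46053)/(sqrt(2)*sqrt(49) - 7765) = -42017/(sqrt(2)*7 - 7765) = -42017/(7*sqrt(2) - 7765) = -42017/(-7765 + 7*sqrt(2))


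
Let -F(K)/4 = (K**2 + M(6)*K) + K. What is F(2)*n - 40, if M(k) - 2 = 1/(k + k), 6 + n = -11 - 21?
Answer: 4516/3 ≈ 1505.3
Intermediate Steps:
n = -38 (n = -6 + (-11 - 21) = -6 - 32 = -38)
M(k) = 2 + 1/(2*k) (M(k) = 2 + 1/(k + k) = 2 + 1/(2*k))
F(K) = -4*K**2 - 37*K/3 (F(K) = -4*((K**2 + (2 + (1/2)/6)*K) + K) = -4*((K**2 + (2 + (1/2)*(1/6))*K) + K) = -4*((K**2 + (2 + 1/12)*K) + K) = -4*((K**2 + 25*K/12) + K) = -4*(K**2 + 37*K/12) = -4*K**2 - 37*K/3)
F(2)*n - 40 = -1/3*2*(37 + 12*2)*(-38) - 40 = -1/3*2*(37 + 24)*(-38) - 40 = -1/3*2*61*(-38) - 40 = -122/3*(-38) - 40 = 4636/3 - 40 = 4516/3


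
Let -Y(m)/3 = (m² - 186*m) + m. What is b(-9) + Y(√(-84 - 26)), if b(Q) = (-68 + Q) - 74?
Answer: 179 + 555*I*√110 ≈ 179.0 + 5820.9*I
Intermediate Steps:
b(Q) = -142 + Q
Y(m) = -3*m² + 555*m (Y(m) = -3*((m² - 186*m) + m) = -3*(m² - 185*m) = -3*m² + 555*m)
b(-9) + Y(√(-84 - 26)) = (-142 - 9) + 3*√(-84 - 26)*(185 - √(-84 - 26)) = -151 + 3*√(-110)*(185 - √(-110)) = -151 + 3*(I*√110)*(185 - I*√110) = -151 + 3*I*√110*(185 - I*√110)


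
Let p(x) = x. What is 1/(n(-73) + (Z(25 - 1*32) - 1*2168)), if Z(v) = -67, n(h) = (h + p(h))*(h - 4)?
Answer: 1/9007 ≈ 0.00011102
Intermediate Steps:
n(h) = 2*h*(-4 + h) (n(h) = (h + h)*(h - 4) = (2*h)*(-4 + h) = 2*h*(-4 + h))
1/(n(-73) + (Z(25 - 1*32) - 1*2168)) = 1/(2*(-73)*(-4 - 73) + (-67 - 1*2168)) = 1/(2*(-73)*(-77) + (-67 - 2168)) = 1/(11242 - 2235) = 1/9007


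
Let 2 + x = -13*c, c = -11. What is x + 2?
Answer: 143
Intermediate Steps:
x = 141 (x = -2 - 13*(-11) = -2 + 143 = 141)
x + 2 = 141 + 2 = 143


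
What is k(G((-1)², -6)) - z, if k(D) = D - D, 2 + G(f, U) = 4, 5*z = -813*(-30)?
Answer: -4878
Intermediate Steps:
z = 4878 (z = (-813*(-30))/5 = (⅕)*24390 = 4878)
G(f, U) = 2 (G(f, U) = -2 + 4 = 2)
k(D) = 0
k(G((-1)², -6)) - z = 0 - 1*4878 = 0 - 4878 = -4878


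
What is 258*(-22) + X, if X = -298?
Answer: -5974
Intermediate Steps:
258*(-22) + X = 258*(-22) - 298 = -5676 - 298 = -5974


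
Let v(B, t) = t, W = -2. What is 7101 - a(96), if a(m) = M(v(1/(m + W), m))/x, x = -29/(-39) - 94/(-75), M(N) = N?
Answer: 4577349/649 ≈ 7052.9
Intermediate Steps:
x = 649/325 (x = -29*(-1/39) - 94*(-1/75) = 29/39 + 94/75 = 649/325 ≈ 1.9969)
a(m) = 325*m/649 (a(m) = m/(649/325) = m*(325/649) = 325*m/649)
7101 - a(96) = 7101 - 325*96/649 = 7101 - 1*31200/649 = 7101 - 31200/649 = 4577349/649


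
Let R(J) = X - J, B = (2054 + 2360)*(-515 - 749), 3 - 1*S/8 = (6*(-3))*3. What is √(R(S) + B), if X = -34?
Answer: I*√5579786 ≈ 2362.2*I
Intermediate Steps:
S = 456 (S = 24 - 8*6*(-3)*3 = 24 - (-144)*3 = 24 - 8*(-54) = 24 + 432 = 456)
B = -5579296 (B = 4414*(-1264) = -5579296)
R(J) = -34 - J
√(R(S) + B) = √((-34 - 1*456) - 5579296) = √((-34 - 456) - 5579296) = √(-490 - 5579296) = √(-5579786) = I*√5579786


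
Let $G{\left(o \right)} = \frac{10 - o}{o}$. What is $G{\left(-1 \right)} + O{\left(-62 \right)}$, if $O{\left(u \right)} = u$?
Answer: $-73$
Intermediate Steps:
$G{\left(o \right)} = \frac{10 - o}{o}$
$G{\left(-1 \right)} + O{\left(-62 \right)} = \frac{10 - -1}{-1} - 62 = - (10 + 1) - 62 = \left(-1\right) 11 - 62 = -11 - 62 = -73$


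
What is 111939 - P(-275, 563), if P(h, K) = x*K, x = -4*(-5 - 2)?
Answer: 96175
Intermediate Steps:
x = 28 (x = -4*(-7) = 28)
P(h, K) = 28*K
111939 - P(-275, 563) = 111939 - 28*563 = 111939 - 1*15764 = 111939 - 15764 = 96175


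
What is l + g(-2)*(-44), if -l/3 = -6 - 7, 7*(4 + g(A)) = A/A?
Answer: 1461/7 ≈ 208.71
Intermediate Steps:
g(A) = -27/7 (g(A) = -4 + (A/A)/7 = -4 + (1/7)*1 = -4 + 1/7 = -27/7)
l = 39 (l = -3*(-6 - 7) = -3*(-13) = 39)
l + g(-2)*(-44) = 39 - 27/7*(-44) = 39 + 1188/7 = 1461/7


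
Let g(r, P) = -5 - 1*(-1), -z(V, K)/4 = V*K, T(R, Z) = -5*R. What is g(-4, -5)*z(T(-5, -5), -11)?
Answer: -4400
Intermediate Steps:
z(V, K) = -4*K*V (z(V, K) = -4*V*K = -4*K*V)
g(r, P) = -4 (g(r, P) = -5 + 1 = -4)
g(-4, -5)*z(T(-5, -5), -11) = -(-16)*(-11)*(-5*(-5)) = -(-16)*(-11)*25 = -4*1100 = -4400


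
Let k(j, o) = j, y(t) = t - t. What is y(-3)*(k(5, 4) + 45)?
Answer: 0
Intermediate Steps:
y(t) = 0
y(-3)*(k(5, 4) + 45) = 0*(5 + 45) = 0*50 = 0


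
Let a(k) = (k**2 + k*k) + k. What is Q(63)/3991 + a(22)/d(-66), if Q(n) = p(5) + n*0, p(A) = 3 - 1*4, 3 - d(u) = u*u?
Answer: -1318481/5790941 ≈ -0.22768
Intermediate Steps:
a(k) = k + 2*k**2 (a(k) = (k**2 + k**2) + k = 2*k**2 + k = k + 2*k**2)
d(u) = 3 - u**2 (d(u) = 3 - u*u = 3 - u**2)
p(A) = -1 (p(A) = 3 - 4 = -1)
Q(n) = -1 (Q(n) = -1 + n*0 = -1 + 0 = -1)
Q(63)/3991 + a(22)/d(-66) = -1/3991 + (22*(1 + 2*22))/(3 - 1*(-66)**2) = -1*1/3991 + (22*(1 + 44))/(3 - 1*4356) = -1/3991 + (22*45)/(3 - 4356) = -1/3991 + 990/(-4353) = -1/3991 + 990*(-1/4353) = -1/3991 - 330/1451 = -1318481/5790941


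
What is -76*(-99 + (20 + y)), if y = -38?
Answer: 8892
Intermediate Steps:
-76*(-99 + (20 + y)) = -76*(-99 + (20 - 38)) = -76*(-99 - 18) = -76*(-117) = 8892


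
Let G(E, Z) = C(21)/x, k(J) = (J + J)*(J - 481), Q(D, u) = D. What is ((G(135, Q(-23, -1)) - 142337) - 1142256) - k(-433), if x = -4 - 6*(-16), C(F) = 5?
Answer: -191002759/92 ≈ -2.0761e+6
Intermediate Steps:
x = 92 (x = -4 + 96 = 92)
k(J) = 2*J*(-481 + J) (k(J) = (2*J)*(-481 + J) = 2*J*(-481 + J))
G(E, Z) = 5/92
((G(135, Q(-23, -1)) - 142337) - 1142256) - k(-433) = ((5/92 - 142337) - 1142256) - 2*(-433)*(-481 - 433) = (-13094999/92 - 1142256) - 2*(-433)*(-914) = -118182551/92 - 1*791524 = -118182551/92 - 791524 = -191002759/92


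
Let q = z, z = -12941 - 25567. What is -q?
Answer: 38508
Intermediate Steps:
z = -38508
q = -38508
-q = -1*(-38508) = 38508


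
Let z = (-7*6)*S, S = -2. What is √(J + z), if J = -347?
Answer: I*√263 ≈ 16.217*I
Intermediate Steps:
z = 84 (z = -7*6*(-2) = -42*(-2) = 84)
√(J + z) = √(-347 + 84) = √(-263) = I*√263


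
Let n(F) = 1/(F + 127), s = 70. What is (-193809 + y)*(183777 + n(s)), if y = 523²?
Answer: 2886188460400/197 ≈ 1.4651e+10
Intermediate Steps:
n(F) = 1/(127 + F)
y = 273529
(-193809 + y)*(183777 + n(s)) = (-193809 + 273529)*(183777 + 1/(127 + 70)) = 79720*(183777 + 1/197) = 79720*(36204070/197) = 2886188460400/197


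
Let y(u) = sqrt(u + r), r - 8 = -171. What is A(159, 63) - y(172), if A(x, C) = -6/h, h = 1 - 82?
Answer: -79/27 ≈ -2.9259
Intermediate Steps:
r = -163 (r = 8 - 171 = -163)
h = -81
y(u) = sqrt(-163 + u) (y(u) = sqrt(u - 163) = sqrt(-163 + u))
A(x, C) = 2/27 (A(x, C) = -6/(-81) = -6*(-1/81) = 2/27)
A(159, 63) - y(172) = 2/27 - sqrt(-163 + 172) = 2/27 - sqrt(9) = 2/27 - 1*3 = 2/27 - 3 = -79/27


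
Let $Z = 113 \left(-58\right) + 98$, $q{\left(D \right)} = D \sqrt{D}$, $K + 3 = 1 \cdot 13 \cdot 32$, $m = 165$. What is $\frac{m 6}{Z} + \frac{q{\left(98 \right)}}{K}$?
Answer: $- \frac{165}{1076} + \frac{98 \sqrt{2}}{59} \approx 2.1957$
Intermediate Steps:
$K = 413$ ($K = -3 + 1 \cdot 13 \cdot 32 = -3 + 13 \cdot 32 = -3 + 416 = 413$)
$q{\left(D \right)} = D^{\frac{3}{2}}$
$Z = -6456$ ($Z = -6554 + 98 = -6456$)
$\frac{m 6}{Z} + \frac{q{\left(98 \right)}}{K} = \frac{165 \cdot 6}{-6456} + \frac{98^{\frac{3}{2}}}{413} = 990 \left(- \frac{1}{6456}\right) + 686 \sqrt{2} \cdot \frac{1}{413} = - \frac{165}{1076} + \frac{98 \sqrt{2}}{59}$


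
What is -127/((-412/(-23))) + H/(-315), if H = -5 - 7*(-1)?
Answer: -920939/129780 ≈ -7.0962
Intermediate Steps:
H = 2 (H = -5 + 7 = 2)
-127/((-412/(-23))) + H/(-315) = -127/((-412/(-23))) + 2/(-315) = -127/((-412*(-1/23))) + 2*(-1/315) = -127/412/23 - 2/315 = -127*23/412 - 2/315 = -2921/412 - 2/315 = -920939/129780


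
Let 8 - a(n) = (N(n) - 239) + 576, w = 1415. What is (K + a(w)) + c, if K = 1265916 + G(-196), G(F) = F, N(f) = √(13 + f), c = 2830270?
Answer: 4095661 - 2*√357 ≈ 4.0956e+6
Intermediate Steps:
a(n) = -329 - √(13 + n) (a(n) = 8 - ((√(13 + n) - 239) + 576) = 8 - ((-239 + √(13 + n)) + 576) = 8 - (337 + √(13 + n)) = 8 + (-337 - √(13 + n)) = -329 - √(13 + n))
K = 1265720 (K = 1265916 - 196 = 1265720)
(K + a(w)) + c = (1265720 + (-329 - √(13 + 1415))) + 2830270 = (1265720 + (-329 - √1428)) + 2830270 = (1265720 + (-329 - 2*√357)) + 2830270 = (1265391 - 2*√357) + 2830270 = 4095661 - 2*√357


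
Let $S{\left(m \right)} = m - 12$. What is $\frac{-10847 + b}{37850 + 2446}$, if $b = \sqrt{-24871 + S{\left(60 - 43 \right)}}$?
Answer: $- \frac{10847}{40296} + \frac{i \sqrt{24866}}{40296} \approx -0.26918 + 0.0039133 i$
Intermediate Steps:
$S{\left(m \right)} = -12 + m$ ($S{\left(m \right)} = m - 12 = -12 + m$)
$b = i \sqrt{24866}$ ($b = \sqrt{-24871 + \left(-12 + \left(60 - 43\right)\right)} = \sqrt{-24871 + \left(-12 + 17\right)} = \sqrt{-24871 + 5} = \sqrt{-24866} = i \sqrt{24866} \approx 157.69 i$)
$\frac{-10847 + b}{37850 + 2446} = \frac{-10847 + i \sqrt{24866}}{37850 + 2446} = \frac{-10847 + i \sqrt{24866}}{40296} = \left(-10847 + i \sqrt{24866}\right) \frac{1}{40296} = - \frac{10847}{40296} + \frac{i \sqrt{24866}}{40296}$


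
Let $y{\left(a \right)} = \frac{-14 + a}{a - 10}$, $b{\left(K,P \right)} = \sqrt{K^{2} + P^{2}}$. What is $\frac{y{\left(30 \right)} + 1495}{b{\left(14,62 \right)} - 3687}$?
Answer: $- \frac{27575073}{67949645} - \frac{14958 \sqrt{1010}}{67949645} \approx -0.41281$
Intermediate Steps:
$y{\left(a \right)} = \frac{-14 + a}{-10 + a}$
$\frac{y{\left(30 \right)} + 1495}{b{\left(14,62 \right)} - 3687} = \frac{\frac{-14 + 30}{-10 + 30} + 1495}{\sqrt{14^{2} + 62^{2}} - 3687} = \frac{\frac{1}{20} \cdot 16 + 1495}{\sqrt{196 + 3844} - 3687} = \frac{\frac{1}{20} \cdot 16 + 1495}{\sqrt{4040} - 3687} = \frac{\frac{4}{5} + 1495}{2 \sqrt{1010} - 3687} = \frac{7479}{5 \left(-3687 + 2 \sqrt{1010}\right)}$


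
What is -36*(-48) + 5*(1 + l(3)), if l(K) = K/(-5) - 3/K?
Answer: 1725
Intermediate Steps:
l(K) = -3/K - K/5 (l(K) = K*(-⅕) - 3/K = -K/5 - 3/K = -3/K - K/5)
-36*(-48) + 5*(1 + l(3)) = -36*(-48) + 5*(1 + (-3/3 - ⅕*3)) = 1728 + 5*(1 + (-3*⅓ - ⅗)) = 1728 + 5*(1 + (-1 - ⅗)) = 1728 + 5*(1 - 8/5) = 1728 + 5*(-⅗) = 1728 - 3 = 1725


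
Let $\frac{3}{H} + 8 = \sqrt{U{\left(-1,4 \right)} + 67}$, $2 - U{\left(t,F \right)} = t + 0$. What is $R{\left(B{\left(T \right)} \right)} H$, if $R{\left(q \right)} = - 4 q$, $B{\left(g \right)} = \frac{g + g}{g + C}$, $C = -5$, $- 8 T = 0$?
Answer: $0$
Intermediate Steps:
$T = 0$ ($T = \left(- \frac{1}{8}\right) 0 = 0$)
$B{\left(g \right)} = \frac{2 g}{-5 + g}$ ($B{\left(g \right)} = \frac{g + g}{g - 5} = \frac{2 g}{-5 + g}$)
$U{\left(t,F \right)} = 2 - t$ ($U{\left(t,F \right)} = 2 - \left(t + 0\right) = 2 - t$)
$H = \frac{3}{-8 + \sqrt{70}}$ ($H = \frac{3}{-8 + \sqrt{\left(2 - -1\right) + 67}} = \frac{3}{-8 + \sqrt{\left(2 + 1\right) + 67}} = \frac{3}{-8 + \sqrt{3 + 67}} = \frac{3}{-8 + \sqrt{70}} \approx 8.1833$)
$R{\left(B{\left(T \right)} \right)} H = - 4 \cdot 2 \cdot 0 \frac{1}{-5 + 0} \left(4 + \frac{\sqrt{70}}{2}\right) = - 4 \cdot 2 \cdot 0 \frac{1}{-5} \left(4 + \frac{\sqrt{70}}{2}\right) = - 4 \cdot 2 \cdot 0 \left(- \frac{1}{5}\right) \left(4 + \frac{\sqrt{70}}{2}\right) = \left(-4\right) 0 \left(4 + \frac{\sqrt{70}}{2}\right) = 0 \left(4 + \frac{\sqrt{70}}{2}\right) = 0$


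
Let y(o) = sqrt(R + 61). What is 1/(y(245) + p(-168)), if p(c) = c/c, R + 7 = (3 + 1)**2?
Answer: -1/69 + sqrt(70)/69 ≈ 0.10676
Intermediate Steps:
R = 9 (R = -7 + (3 + 1)**2 = -7 + 4**2 = -7 + 16 = 9)
y(o) = sqrt(70) (y(o) = sqrt(9 + 61) = sqrt(70))
p(c) = 1
1/(y(245) + p(-168)) = 1/(sqrt(70) + 1) = 1/(1 + sqrt(70))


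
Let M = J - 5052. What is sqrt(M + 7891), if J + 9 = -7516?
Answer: I*sqrt(4686) ≈ 68.454*I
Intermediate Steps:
J = -7525 (J = -9 - 7516 = -7525)
M = -12577 (M = -7525 - 5052 = -12577)
sqrt(M + 7891) = sqrt(-12577 + 7891) = sqrt(-4686) = I*sqrt(4686)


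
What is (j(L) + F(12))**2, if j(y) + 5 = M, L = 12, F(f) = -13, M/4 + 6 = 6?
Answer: 324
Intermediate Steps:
M = 0 (M = -24 + 4*6 = -24 + 24 = 0)
j(y) = -5 (j(y) = -5 + 0 = -5)
(j(L) + F(12))**2 = (-5 - 13)**2 = (-18)**2 = 324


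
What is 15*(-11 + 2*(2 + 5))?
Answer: 45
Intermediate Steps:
15*(-11 + 2*(2 + 5)) = 15*(-11 + 2*7) = 15*(-11 + 14) = 15*3 = 45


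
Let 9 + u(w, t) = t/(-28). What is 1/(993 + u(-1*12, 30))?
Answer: 14/13761 ≈ 0.0010174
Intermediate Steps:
u(w, t) = -9 - t/28 (u(w, t) = -9 + t/(-28) = -9 + t*(-1/28) = -9 - t/28)
1/(993 + u(-1*12, 30)) = 1/(993 + (-9 - 1/28*30)) = 1/(993 + (-9 - 15/14)) = 1/(993 - 141/14) = 1/(13761/14) = 14/13761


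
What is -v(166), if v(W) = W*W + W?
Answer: -27722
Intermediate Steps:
v(W) = W + W² (v(W) = W² + W = W + W²)
-v(166) = -166*(1 + 166) = -166*167 = -1*27722 = -27722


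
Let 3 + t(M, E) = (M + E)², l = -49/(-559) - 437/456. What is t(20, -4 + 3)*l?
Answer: -2090899/6708 ≈ -311.70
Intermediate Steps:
l = -11681/13416 (l = -49*(-1/559) - 437*1/456 = 49/559 - 23/24 = -11681/13416 ≈ -0.87068)
t(M, E) = -3 + (E + M)² (t(M, E) = -3 + (M + E)² = -3 + (E + M)²)
t(20, -4 + 3)*l = (-3 + ((-4 + 3) + 20)²)*(-11681/13416) = (-3 + (-1 + 20)²)*(-11681/13416) = (-3 + 19²)*(-11681/13416) = (-3 + 361)*(-11681/13416) = 358*(-11681/13416) = -2090899/6708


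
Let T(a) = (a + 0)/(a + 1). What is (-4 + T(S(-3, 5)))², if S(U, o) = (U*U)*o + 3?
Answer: 21904/2401 ≈ 9.1229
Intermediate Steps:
S(U, o) = 3 + o*U² (S(U, o) = U²*o + 3 = o*U² + 3 = 3 + o*U²)
T(a) = a/(1 + a)
(-4 + T(S(-3, 5)))² = (-4 + (3 + 5*(-3)²)/(1 + (3 + 5*(-3)²)))² = (-4 + (3 + 5*9)/(1 + (3 + 5*9)))² = (-4 + (3 + 45)/(1 + (3 + 45)))² = (-4 + 48/(1 + 48))² = (-4 + 48/49)² = (-148/49)² = 21904/2401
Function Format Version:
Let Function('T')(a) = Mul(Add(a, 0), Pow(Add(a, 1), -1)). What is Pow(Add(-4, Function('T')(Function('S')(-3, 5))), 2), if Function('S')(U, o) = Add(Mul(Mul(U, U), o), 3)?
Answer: Rational(21904, 2401) ≈ 9.1229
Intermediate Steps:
Function('S')(U, o) = Add(3, Mul(o, Pow(U, 2))) (Function('S')(U, o) = Add(Mul(Pow(U, 2), o), 3) = Add(Mul(o, Pow(U, 2)), 3) = Add(3, Mul(o, Pow(U, 2))))
Function('T')(a) = Mul(a, Pow(Add(1, a), -1))
Pow(Add(-4, Function('T')(Function('S')(-3, 5))), 2) = Pow(Add(-4, Mul(Add(3, Mul(5, Pow(-3, 2))), Pow(Add(1, Add(3, Mul(5, Pow(-3, 2)))), -1))), 2) = Pow(Add(-4, Mul(Add(3, Mul(5, 9)), Pow(Add(1, Add(3, Mul(5, 9))), -1))), 2) = Pow(Add(-4, Mul(Add(3, 45), Pow(Add(1, Add(3, 45)), -1))), 2) = Pow(Add(-4, Mul(48, Pow(Add(1, 48), -1))), 2) = Pow(Add(-4, Mul(48, Pow(49, -1))), 2) = Pow(Add(-4, Mul(48, Rational(1, 49))), 2) = Pow(Add(-4, Rational(48, 49)), 2) = Pow(Rational(-148, 49), 2) = Rational(21904, 2401)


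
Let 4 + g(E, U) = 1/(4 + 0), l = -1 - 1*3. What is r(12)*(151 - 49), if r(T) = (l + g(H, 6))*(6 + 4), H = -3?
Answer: -7905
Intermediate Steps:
l = -4 (l = -1 - 3 = -4)
g(E, U) = -15/4 (g(E, U) = -4 + 1/(4 + 0) = -4 + 1/4 = -4 + ¼ = -15/4)
r(T) = -155/2 (r(T) = (-4 - 15/4)*(6 + 4) = -31/4*10 = -155/2)
r(12)*(151 - 49) = -155*(151 - 49)/2 = -155/2*102 = -7905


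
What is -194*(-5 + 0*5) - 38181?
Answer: -37211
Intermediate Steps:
-194*(-5 + 0*5) - 38181 = -194*(-5 + 0) - 38181 = -194*(-5) - 38181 = 970 - 38181 = -37211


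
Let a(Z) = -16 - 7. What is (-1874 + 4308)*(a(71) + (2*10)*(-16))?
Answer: -834862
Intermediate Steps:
a(Z) = -23
(-1874 + 4308)*(a(71) + (2*10)*(-16)) = (-1874 + 4308)*(-23 + (2*10)*(-16)) = 2434*(-23 + 20*(-16)) = 2434*(-23 - 320) = 2434*(-343) = -834862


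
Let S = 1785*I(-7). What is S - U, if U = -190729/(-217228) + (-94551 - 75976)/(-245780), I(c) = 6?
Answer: 6496888286973/606707930 ≈ 10708.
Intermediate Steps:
S = 10710 (S = 1785*6 = 10710)
U = 953643327/606707930 (U = -190729*(-1/217228) - 170527*(-1/245780) = 17339/19748 + 170527/245780 = 953643327/606707930 ≈ 1.5718)
S - U = 10710 - 1*953643327/606707930 = 10710 - 953643327/606707930 = 6496888286973/606707930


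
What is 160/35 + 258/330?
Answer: 2061/385 ≈ 5.3532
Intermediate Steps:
160/35 + 258/330 = 160*(1/35) + 258*(1/330) = 32/7 + 43/55 = 2061/385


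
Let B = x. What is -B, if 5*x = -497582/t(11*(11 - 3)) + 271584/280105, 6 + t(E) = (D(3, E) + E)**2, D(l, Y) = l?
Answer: 27425569702/2317868875 ≈ 11.832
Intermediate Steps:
t(E) = -6 + (3 + E)**2
x = -27425569702/2317868875 (x = (-497582/(-6 + (3 + 11*(11 - 3))**2) + 271584/280105)/5 = (-497582/(-6 + (3 + 11*8)**2) + 271584*(1/280105))/5 = (-497582/(-6 + (3 + 88)**2) + 271584/280105)/5 = (-497582/(-6 + 91**2) + 271584/280105)/5 = (-497582/(-6 + 8281) + 271584/280105)/5 = (-497582/8275 + 271584/280105)/5 = (1/5)*(-27425569702/463573775) = -27425569702/2317868875 ≈ -11.832)
B = -27425569702/2317868875 ≈ -11.832
-B = -1*(-27425569702/2317868875) = 27425569702/2317868875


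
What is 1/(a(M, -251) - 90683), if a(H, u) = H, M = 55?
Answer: -1/90628 ≈ -1.1034e-5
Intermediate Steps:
1/(a(M, -251) - 90683) = 1/(55 - 90683) = 1/(-90628) = -1/90628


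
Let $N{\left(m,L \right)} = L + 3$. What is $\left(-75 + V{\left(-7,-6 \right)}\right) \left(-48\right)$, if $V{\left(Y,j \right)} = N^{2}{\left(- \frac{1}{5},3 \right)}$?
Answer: $1872$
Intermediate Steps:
$N{\left(m,L \right)} = 3 + L$
$V{\left(Y,j \right)} = 36$ ($V{\left(Y,j \right)} = \left(3 + 3\right)^{2} = 6^{2} = 36$)
$\left(-75 + V{\left(-7,-6 \right)}\right) \left(-48\right) = \left(-75 + 36\right) \left(-48\right) = \left(-39\right) \left(-48\right) = 1872$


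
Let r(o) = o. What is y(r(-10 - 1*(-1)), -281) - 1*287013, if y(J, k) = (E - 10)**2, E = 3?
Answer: -286964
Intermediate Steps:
y(J, k) = 49 (y(J, k) = (3 - 10)**2 = (-7)**2 = 49)
y(r(-10 - 1*(-1)), -281) - 1*287013 = 49 - 1*287013 = 49 - 287013 = -286964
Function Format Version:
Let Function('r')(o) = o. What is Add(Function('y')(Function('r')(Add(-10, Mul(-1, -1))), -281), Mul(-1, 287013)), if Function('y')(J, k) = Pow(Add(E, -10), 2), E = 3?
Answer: -286964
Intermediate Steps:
Function('y')(J, k) = 49 (Function('y')(J, k) = Pow(Add(3, -10), 2) = Pow(-7, 2) = 49)
Add(Function('y')(Function('r')(Add(-10, Mul(-1, -1))), -281), Mul(-1, 287013)) = Add(49, Mul(-1, 287013)) = Add(49, -287013) = -286964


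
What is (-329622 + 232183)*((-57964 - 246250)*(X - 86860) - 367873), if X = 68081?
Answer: -556617055740687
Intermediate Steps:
(-329622 + 232183)*((-57964 - 246250)*(X - 86860) - 367873) = (-329622 + 232183)*((-57964 - 246250)*(68081 - 86860) - 367873) = -97439*(-304214*(-18779) - 367873) = -97439*(5712834706 - 367873) = -97439*5712466833 = -556617055740687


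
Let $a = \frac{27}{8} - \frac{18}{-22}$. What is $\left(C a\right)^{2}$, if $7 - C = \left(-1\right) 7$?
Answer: $\frac{6671889}{1936} \approx 3446.2$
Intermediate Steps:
$C = 14$ ($C = 7 - \left(-1\right) 7 = 7 - -7 = 7 + 7 = 14$)
$a = \frac{369}{88}$ ($a = 27 \cdot \frac{1}{8} - - \frac{9}{11} = \frac{27}{8} + \frac{9}{11} = \frac{369}{88} \approx 4.1932$)
$\left(C a\right)^{2} = \left(14 \cdot \frac{369}{88}\right)^{2} = \left(\frac{2583}{44}\right)^{2} = \frac{6671889}{1936}$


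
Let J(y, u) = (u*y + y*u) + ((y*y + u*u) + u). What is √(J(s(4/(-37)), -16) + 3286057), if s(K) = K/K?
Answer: √3286266 ≈ 1812.8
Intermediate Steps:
s(K) = 1
J(y, u) = u + u² + y² + 2*u*y (J(y, u) = (u*y + u*y) + ((y² + u²) + u) = 2*u*y + ((u² + y²) + u) = 2*u*y + (u + u² + y²) = u + u² + y² + 2*u*y)
√(J(s(4/(-37)), -16) + 3286057) = √((-16 + (-16)² + 1² + 2*(-16)*1) + 3286057) = √((-16 + 256 + 1 - 32) + 3286057) = √(209 + 3286057) = √3286266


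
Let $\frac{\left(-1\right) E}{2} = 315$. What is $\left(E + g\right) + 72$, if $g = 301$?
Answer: $-257$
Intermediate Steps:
$E = -630$ ($E = \left(-2\right) 315 = -630$)
$\left(E + g\right) + 72 = \left(-630 + 301\right) + 72 = -329 + 72 = -257$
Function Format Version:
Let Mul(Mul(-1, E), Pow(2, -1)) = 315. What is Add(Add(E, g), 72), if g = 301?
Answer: -257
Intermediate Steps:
E = -630 (E = Mul(-2, 315) = -630)
Add(Add(E, g), 72) = Add(Add(-630, 301), 72) = Add(-329, 72) = -257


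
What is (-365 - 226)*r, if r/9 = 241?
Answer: -1281879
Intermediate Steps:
r = 2169 (r = 9*241 = 2169)
(-365 - 226)*r = (-365 - 226)*2169 = -591*2169 = -1281879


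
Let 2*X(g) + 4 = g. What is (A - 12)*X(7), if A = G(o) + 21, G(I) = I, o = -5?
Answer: 6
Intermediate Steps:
X(g) = -2 + g/2
A = 16 (A = -5 + 21 = 16)
(A - 12)*X(7) = (16 - 12)*(-2 + (½)*7) = 4*(-2 + 7/2) = 4*(3/2) = 6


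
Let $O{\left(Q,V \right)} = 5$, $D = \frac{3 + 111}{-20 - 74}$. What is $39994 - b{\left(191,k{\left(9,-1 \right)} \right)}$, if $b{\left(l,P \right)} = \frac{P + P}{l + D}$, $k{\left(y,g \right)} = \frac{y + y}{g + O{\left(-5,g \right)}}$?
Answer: $\frac{356746057}{8920} \approx 39994.0$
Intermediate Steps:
$D = - \frac{57}{47}$ ($D = \frac{114}{-94} = 114 \left(- \frac{1}{94}\right) = - \frac{57}{47} \approx -1.2128$)
$k{\left(y,g \right)} = \frac{2 y}{5 + g}$ ($k{\left(y,g \right)} = \frac{y + y}{g + 5} = \frac{2 y}{5 + g}$)
$b{\left(l,P \right)} = \frac{2 P}{- \frac{57}{47} + l}$ ($b{\left(l,P \right)} = \frac{P + P}{l - \frac{57}{47}} = \frac{2 P}{- \frac{57}{47} + l}$)
$39994 - b{\left(191,k{\left(9,-1 \right)} \right)} = 39994 - \frac{94 \cdot 2 \cdot 9 \frac{1}{5 - 1}}{-57 + 47 \cdot 191} = 39994 - \frac{94 \cdot 2 \cdot 9 \cdot \frac{1}{4}}{-57 + 8977} = 39994 - \frac{94 \cdot 2 \cdot 9 \cdot \frac{1}{4}}{8920} = 39994 - 94 \cdot \frac{9}{2} \cdot \frac{1}{8920} = 39994 - \frac{423}{8920} = \frac{356746057}{8920}$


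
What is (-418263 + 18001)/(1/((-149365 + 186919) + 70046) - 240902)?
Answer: 43068191200/25921055199 ≈ 1.6615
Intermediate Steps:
(-418263 + 18001)/(1/((-149365 + 186919) + 70046) - 240902) = -400262/(1/(37554 + 70046) - 240902) = -400262/(1/107600 - 240902) = -400262/(-25921055199/107600) = -400262*(-107600/25921055199) = 43068191200/25921055199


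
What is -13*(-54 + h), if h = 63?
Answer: -117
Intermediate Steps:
-13*(-54 + h) = -13*(-54 + 63) = -13*9 = -117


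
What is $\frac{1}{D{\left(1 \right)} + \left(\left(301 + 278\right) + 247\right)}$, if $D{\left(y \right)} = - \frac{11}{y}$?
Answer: $\frac{1}{815} \approx 0.001227$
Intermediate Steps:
$\frac{1}{D{\left(1 \right)} + \left(\left(301 + 278\right) + 247\right)} = \frac{1}{- \frac{11}{1} + \left(\left(301 + 278\right) + 247\right)} = \frac{1}{\left(-11\right) 1 + \left(579 + 247\right)} = \frac{1}{-11 + 826} = \frac{1}{815}$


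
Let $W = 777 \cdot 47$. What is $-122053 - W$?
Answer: $-158572$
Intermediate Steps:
$W = 36519$
$-122053 - W = -122053 - 36519 = -158572$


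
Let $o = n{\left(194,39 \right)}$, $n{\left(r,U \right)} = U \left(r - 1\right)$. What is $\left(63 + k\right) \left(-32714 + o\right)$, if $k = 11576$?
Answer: $-293151493$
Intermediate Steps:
$n{\left(r,U \right)} = U \left(-1 + r\right)$
$o = 7527$ ($o = 39 \left(-1 + 194\right) = 39 \cdot 193 = 7527$)
$\left(63 + k\right) \left(-32714 + o\right) = \left(63 + 11576\right) \left(-32714 + 7527\right) = 11639 \left(-25187\right) = -293151493$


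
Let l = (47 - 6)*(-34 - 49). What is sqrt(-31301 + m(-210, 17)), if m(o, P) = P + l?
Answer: I*sqrt(34687) ≈ 186.24*I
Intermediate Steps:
l = -3403 (l = 41*(-83) = -3403)
m(o, P) = -3403 + P (m(o, P) = P - 3403 = -3403 + P)
sqrt(-31301 + m(-210, 17)) = sqrt(-31301 + (-3403 + 17)) = sqrt(-31301 - 3386) = sqrt(-34687) = I*sqrt(34687)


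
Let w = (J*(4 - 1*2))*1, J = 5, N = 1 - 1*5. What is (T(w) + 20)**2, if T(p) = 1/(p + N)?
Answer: 14641/36 ≈ 406.69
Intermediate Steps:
N = -4 (N = 1 - 5 = -4)
w = 10 (w = (5*(4 - 1*2))*1 = (5*(4 - 2))*1 = (5*2)*1 = 10*1 = 10)
T(p) = 1/(-4 + p) (T(p) = 1/(p - 4) = 1/(-4 + p))
(T(w) + 20)**2 = (1/(-4 + 10) + 20)**2 = (1/6 + 20)**2 = (121/6)**2 = 14641/36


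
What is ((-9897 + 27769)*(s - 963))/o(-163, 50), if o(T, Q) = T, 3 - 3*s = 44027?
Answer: 838429136/489 ≈ 1.7146e+6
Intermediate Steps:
s = -44024/3 (s = 1 - ⅓*44027 = 1 - 44027/3 = -44024/3 ≈ -14675.)
((-9897 + 27769)*(s - 963))/o(-163, 50) = ((-9897 + 27769)*(-44024/3 - 963))/(-163) = (17872*(-46913/3))*(-1/163) = -838429136/3*(-1/163) = 838429136/489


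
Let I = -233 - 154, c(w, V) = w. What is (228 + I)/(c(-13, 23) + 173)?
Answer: -159/160 ≈ -0.99375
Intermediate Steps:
I = -387
(228 + I)/(c(-13, 23) + 173) = (228 - 387)/(-13 + 173) = -159/160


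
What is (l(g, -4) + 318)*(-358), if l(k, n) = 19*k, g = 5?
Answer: -147854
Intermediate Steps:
(l(g, -4) + 318)*(-358) = (19*5 + 318)*(-358) = (95 + 318)*(-358) = 413*(-358) = -147854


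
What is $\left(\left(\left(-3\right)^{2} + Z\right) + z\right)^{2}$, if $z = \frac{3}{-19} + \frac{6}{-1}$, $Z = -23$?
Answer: $\frac{146689}{361} \approx 406.34$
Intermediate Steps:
$z = - \frac{117}{19}$ ($z = 3 \left(- \frac{1}{19}\right) + 6 \left(-1\right) = - \frac{3}{19} - 6 = - \frac{117}{19} \approx -6.1579$)
$\left(\left(\left(-3\right)^{2} + Z\right) + z\right)^{2} = \left(\left(\left(-3\right)^{2} - 23\right) - \frac{117}{19}\right)^{2} = \left(\left(9 - 23\right) - \frac{117}{19}\right)^{2} = \left(-14 - \frac{117}{19}\right)^{2} = \left(- \frac{383}{19}\right)^{2} = \frac{146689}{361}$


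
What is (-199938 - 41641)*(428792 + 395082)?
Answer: -199030657046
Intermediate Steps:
(-199938 - 41641)*(428792 + 395082) = -241579*823874 = -199030657046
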